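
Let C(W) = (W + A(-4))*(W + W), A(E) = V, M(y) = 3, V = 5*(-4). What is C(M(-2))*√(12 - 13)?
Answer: -102*I ≈ -102.0*I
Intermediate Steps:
V = -20
A(E) = -20
C(W) = 2*W*(-20 + W) (C(W) = (W - 20)*(W + W) = (-20 + W)*(2*W) = 2*W*(-20 + W))
C(M(-2))*√(12 - 13) = (2*3*(-20 + 3))*√(12 - 13) = (2*3*(-17))*√(-1) = -102*I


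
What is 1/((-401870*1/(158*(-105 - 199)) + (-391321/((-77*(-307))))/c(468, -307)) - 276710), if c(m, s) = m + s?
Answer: -13057427152/3613012762039673 ≈ -3.6140e-6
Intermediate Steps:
1/((-401870*1/(158*(-105 - 199)) + (-391321/((-77*(-307))))/c(468, -307)) - 276710) = 1/((-401870*1/(158*(-105 - 199)) + (-391321/((-77*(-307))))/(468 - 307)) - 276710) = 1/((-401870/(158*(-304)) - 391321/23639/161) - 276710) = 1/((-401870/(-48032) - 391321*1/23639*(1/161)) - 276710) = 1/((-401870*(-1/48032) - 55903/3377*1/161) - 276710) = 1/((200935/24016 - 55903/543697) - 276710) = 1/(107905190247/13057427152 - 276710) = 1/(-3613012762039673/13057427152) = -13057427152/3613012762039673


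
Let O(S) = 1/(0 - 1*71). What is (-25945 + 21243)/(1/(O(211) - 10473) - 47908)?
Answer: 3496331968/35623622343 ≈ 0.098146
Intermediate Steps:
O(S) = -1/71 (O(S) = 1/(0 - 71) = 1/(-71) = -1/71)
(-25945 + 21243)/(1/(O(211) - 10473) - 47908) = (-25945 + 21243)/(1/(-1/71 - 10473) - 47908) = -4702/(1/(-743584/71) - 47908) = -4702/(-71/743584 - 47908) = -4702/(-35623622343/743584) = -4702*(-743584/35623622343) = 3496331968/35623622343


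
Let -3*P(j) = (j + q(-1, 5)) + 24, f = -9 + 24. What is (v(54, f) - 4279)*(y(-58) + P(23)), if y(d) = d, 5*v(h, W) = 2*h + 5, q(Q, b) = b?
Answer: 1603244/5 ≈ 3.2065e+5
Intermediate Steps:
f = 15
P(j) = -29/3 - j/3 (P(j) = -((j + 5) + 24)/3 = -((5 + j) + 24)/3 = -(29 + j)/3 = -29/3 - j/3)
v(h, W) = 1 + 2*h/5 (v(h, W) = (2*h + 5)/5 = (5 + 2*h)/5 = 1 + 2*h/5)
(v(54, f) - 4279)*(y(-58) + P(23)) = ((1 + (⅖)*54) - 4279)*(-58 + (-29/3 - ⅓*23)) = ((1 + 108/5) - 4279)*(-58 + (-29/3 - 23/3)) = (113/5 - 4279)*(-58 - 52/3) = -21282/5*(-226/3) = 1603244/5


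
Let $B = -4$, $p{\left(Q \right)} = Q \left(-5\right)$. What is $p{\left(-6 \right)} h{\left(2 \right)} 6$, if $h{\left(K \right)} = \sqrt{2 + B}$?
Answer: $180 i \sqrt{2} \approx 254.56 i$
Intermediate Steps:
$p{\left(Q \right)} = - 5 Q$
$h{\left(K \right)} = i \sqrt{2}$ ($h{\left(K \right)} = \sqrt{2 - 4} = \sqrt{-2} = i \sqrt{2}$)
$p{\left(-6 \right)} h{\left(2 \right)} 6 = \left(-5\right) \left(-6\right) i \sqrt{2} \cdot 6 = 30 i \sqrt{2} \cdot 6 = 180 i \sqrt{2}$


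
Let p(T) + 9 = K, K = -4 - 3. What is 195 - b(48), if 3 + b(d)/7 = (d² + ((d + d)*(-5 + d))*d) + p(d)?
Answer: -1402808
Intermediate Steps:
K = -7
p(T) = -16 (p(T) = -9 - 7 = -16)
b(d) = -133 + 7*d² + 14*d²*(-5 + d) (b(d) = -21 + 7*((d² + ((d + d)*(-5 + d))*d) - 16) = -21 + 7*((d² + ((2*d)*(-5 + d))*d) - 16) = -21 + 7*((d² + (2*d*(-5 + d))*d) - 16) = -21 + 7*((d² + 2*d²*(-5 + d)) - 16) = -21 + 7*(-16 + d² + 2*d²*(-5 + d)) = -21 + (-112 + 7*d² + 14*d²*(-5 + d)) = -133 + 7*d² + 14*d²*(-5 + d))
195 - b(48) = 195 - (-133 - 63*48² + 14*48³) = 195 - (-133 - 63*2304 + 14*110592) = 195 - (-133 - 145152 + 1548288) = 195 - 1*1403003 = 195 - 1403003 = -1402808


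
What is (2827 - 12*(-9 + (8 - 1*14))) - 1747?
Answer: 1260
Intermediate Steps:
(2827 - 12*(-9 + (8 - 1*14))) - 1747 = (2827 - 12*(-9 + (8 - 14))) - 1747 = (2827 - 12*(-9 - 6)) - 1747 = (2827 - 12*(-15)) - 1747 = (2827 + 180) - 1747 = 3007 - 1747 = 1260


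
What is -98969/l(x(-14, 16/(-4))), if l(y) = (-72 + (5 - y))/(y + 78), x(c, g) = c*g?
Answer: 13261846/123 ≈ 1.0782e+5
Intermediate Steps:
l(y) = (-67 - y)/(78 + y)
-98969/l(x(-14, 16/(-4))) = -98969*(78 - 224/(-4))/(-67 - (-14)*16/(-4)) = -98969*(78 - 224*(-1)/4)/(-67 - (-14)*16*(-¼)) = -98969*(78 - 14*(-4))/(-67 - (-14)*(-4)) = -98969*(78 + 56)/(-67 - 1*56) = -98969*134/(-67 - 56) = -98969/((1/134)*(-123)) = -98969/(-123/134) = -98969*(-134/123) = 13261846/123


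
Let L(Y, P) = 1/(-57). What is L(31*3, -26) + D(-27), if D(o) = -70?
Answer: -3991/57 ≈ -70.018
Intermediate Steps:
L(Y, P) = -1/57
L(31*3, -26) + D(-27) = -1/57 - 70 = -3991/57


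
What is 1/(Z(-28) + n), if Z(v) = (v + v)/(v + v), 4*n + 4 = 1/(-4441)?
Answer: -17764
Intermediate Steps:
n = -17765/17764 (n = -1 + (1/4)/(-4441) = -1 + (1/4)*(-1/4441) = -1 - 1/17764 = -17765/17764 ≈ -1.0001)
Z(v) = 1 (Z(v) = (2*v)/((2*v)) = (2*v)*(1/(2*v)) = 1)
1/(Z(-28) + n) = 1/(1 - 17765/17764) = 1/(-1/17764) = -17764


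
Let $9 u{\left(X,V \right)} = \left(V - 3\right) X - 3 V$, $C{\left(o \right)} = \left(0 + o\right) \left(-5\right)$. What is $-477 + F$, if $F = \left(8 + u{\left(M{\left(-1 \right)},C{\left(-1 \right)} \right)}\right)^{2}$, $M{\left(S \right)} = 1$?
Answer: $- \frac{35156}{81} \approx -434.02$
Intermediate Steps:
$C{\left(o \right)} = - 5 o$ ($C{\left(o \right)} = o \left(-5\right) = - 5 o$)
$u{\left(X,V \right)} = - \frac{V}{3} + \frac{X \left(-3 + V\right)}{9}$ ($u{\left(X,V \right)} = \frac{\left(V - 3\right) X - 3 V}{9} = \frac{\left(-3 + V\right) X - 3 V}{9} = \frac{X \left(-3 + V\right) - 3 V}{9} = \frac{- 3 V + X \left(-3 + V\right)}{9} = - \frac{V}{3} + \frac{X \left(-3 + V\right)}{9}$)
$F = \frac{3481}{81}$ ($F = \left(8 - \left(\frac{1}{3} - \frac{1}{9} \left(\left(-5\right) \left(-1\right)\right) 1 + \frac{1}{3} \left(-5\right) \left(-1\right)\right)\right)^{2} = \left(8 - \left(2 - \frac{5}{9}\right)\right)^{2} = \left(8 - \frac{13}{9}\right)^{2} = \left(\frac{59}{9}\right)^{2} = \frac{3481}{81} \approx 42.975$)
$-477 + F = -477 + \frac{3481}{81} = - \frac{35156}{81}$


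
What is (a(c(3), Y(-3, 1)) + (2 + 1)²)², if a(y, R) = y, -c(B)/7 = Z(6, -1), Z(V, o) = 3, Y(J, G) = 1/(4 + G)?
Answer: 144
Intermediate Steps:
c(B) = -21 (c(B) = -7*3 = -21)
(a(c(3), Y(-3, 1)) + (2 + 1)²)² = (-21 + (2 + 1)²)² = (-21 + 3²)² = (-21 + 9)² = (-12)² = 144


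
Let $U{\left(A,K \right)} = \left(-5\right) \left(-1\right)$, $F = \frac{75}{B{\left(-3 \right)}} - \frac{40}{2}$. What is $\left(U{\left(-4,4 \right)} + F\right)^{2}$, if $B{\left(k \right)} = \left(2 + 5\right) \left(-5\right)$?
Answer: $\frac{14400}{49} \approx 293.88$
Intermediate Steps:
$B{\left(k \right)} = -35$ ($B{\left(k \right)} = 7 \left(-5\right) = -35$)
$F = - \frac{155}{7}$ ($F = \frac{75}{-35} - \frac{40}{2} = 75 \left(- \frac{1}{35}\right) - 20 = - \frac{15}{7} - 20 = - \frac{155}{7} \approx -22.143$)
$U{\left(A,K \right)} = 5$
$\left(U{\left(-4,4 \right)} + F\right)^{2} = \left(5 - \frac{155}{7}\right)^{2} = \left(- \frac{120}{7}\right)^{2} = \frac{14400}{49}$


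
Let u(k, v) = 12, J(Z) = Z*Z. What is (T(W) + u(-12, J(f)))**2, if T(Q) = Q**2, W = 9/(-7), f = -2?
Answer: 447561/2401 ≈ 186.41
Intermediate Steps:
J(Z) = Z**2
W = -9/7 (W = 9*(-1/7) = -9/7 ≈ -1.2857)
(T(W) + u(-12, J(f)))**2 = ((-9/7)**2 + 12)**2 = (81/49 + 12)**2 = (669/49)**2 = 447561/2401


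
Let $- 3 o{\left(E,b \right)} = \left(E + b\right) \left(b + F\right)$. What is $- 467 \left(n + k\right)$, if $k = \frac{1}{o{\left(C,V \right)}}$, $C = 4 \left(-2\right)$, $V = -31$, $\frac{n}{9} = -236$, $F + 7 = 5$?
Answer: $\frac{425528999}{429} \approx 9.9191 \cdot 10^{5}$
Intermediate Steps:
$F = -2$ ($F = -7 + 5 = -2$)
$n = -2124$ ($n = 9 \left(-236\right) = -2124$)
$C = -8$
$o{\left(E,b \right)} = - \frac{\left(-2 + b\right) \left(E + b\right)}{3}$ ($o{\left(E,b \right)} = - \frac{\left(E + b\right) \left(b - 2\right)}{3} = - \frac{\left(E + b\right) \left(-2 + b\right)}{3} = - \frac{\left(-2 + b\right) \left(E + b\right)}{3}$)
$k = - \frac{1}{429}$ ($k = \frac{1}{- \frac{\left(-31\right)^{2}}{3} + \frac{2}{3} \left(-8\right) + \frac{2}{3} \left(-31\right) - \left(- \frac{8}{3}\right) \left(-31\right)} = \frac{1}{\left(- \frac{1}{3}\right) 961 - \frac{16}{3} - \frac{62}{3} - \frac{248}{3}} = \frac{1}{- \frac{961}{3} - \frac{16}{3} - \frac{62}{3} - \frac{248}{3}} = \frac{1}{-429} = - \frac{1}{429} \approx -0.002331$)
$- 467 \left(n + k\right) = - 467 \left(-2124 - \frac{1}{429}\right) = \left(-467\right) \left(- \frac{911197}{429}\right) = \frac{425528999}{429}$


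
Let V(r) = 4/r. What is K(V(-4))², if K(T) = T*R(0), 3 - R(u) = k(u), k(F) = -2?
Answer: 25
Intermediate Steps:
R(u) = 5 (R(u) = 3 - 1*(-2) = 3 + 2 = 5)
K(T) = 5*T (K(T) = T*5 = 5*T)
K(V(-4))² = (5*(4/(-4)))² = (5*(4*(-¼)))² = (5*(-1))² = (-5)² = 25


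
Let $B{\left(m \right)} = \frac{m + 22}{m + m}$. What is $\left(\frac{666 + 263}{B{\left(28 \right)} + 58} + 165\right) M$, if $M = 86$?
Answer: $\frac{25636342}{1649} \approx 15547.0$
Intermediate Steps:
$B{\left(m \right)} = \frac{22 + m}{2 m}$
$\left(\frac{666 + 263}{B{\left(28 \right)} + 58} + 165\right) M = \left(\frac{666 + 263}{\frac{22 + 28}{2 \cdot 28} + 58} + 165\right) 86 = \left(\frac{929}{\frac{1}{2} \cdot \frac{1}{28} \cdot 50 + 58} + 165\right) 86 = \left(\frac{929}{\frac{25}{28} + 58} + 165\right) 86 = \left(\frac{929}{\frac{1649}{28}} + 165\right) 86 = \left(929 \cdot \frac{28}{1649} + 165\right) 86 = \left(\frac{26012}{1649} + 165\right) 86 = \frac{298097}{1649} \cdot 86 = \frac{25636342}{1649}$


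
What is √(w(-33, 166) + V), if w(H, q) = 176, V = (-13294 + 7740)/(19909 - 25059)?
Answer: √46965631/515 ≈ 13.307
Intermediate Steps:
V = 2777/2575 (V = -5554/(-5150) = -5554*(-1/5150) = 2777/2575 ≈ 1.0784)
√(w(-33, 166) + V) = √(176 + 2777/2575) = √(455977/2575) = √46965631/515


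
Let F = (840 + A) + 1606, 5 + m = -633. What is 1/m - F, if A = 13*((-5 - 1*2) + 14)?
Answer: -1618607/638 ≈ -2537.0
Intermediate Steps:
m = -638 (m = -5 - 633 = -638)
A = 91 (A = 13*((-5 - 2) + 14) = 13*(-7 + 14) = 13*7 = 91)
F = 2537 (F = (840 + 91) + 1606 = 931 + 1606 = 2537)
1/m - F = 1/(-638) - 1*2537 = -1/638 - 2537 = -1618607/638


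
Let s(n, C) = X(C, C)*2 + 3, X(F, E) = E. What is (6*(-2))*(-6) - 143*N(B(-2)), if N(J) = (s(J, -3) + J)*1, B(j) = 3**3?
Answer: -3360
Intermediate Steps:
B(j) = 27
s(n, C) = 3 + 2*C (s(n, C) = C*2 + 3 = 2*C + 3 = 3 + 2*C)
N(J) = -3 + J (N(J) = ((3 + 2*(-3)) + J)*1 = ((3 - 6) + J)*1 = (-3 + J)*1 = -3 + J)
(6*(-2))*(-6) - 143*N(B(-2)) = (6*(-2))*(-6) - 143*(-3 + 27) = -12*(-6) - 143*24 = 72 - 3432 = -3360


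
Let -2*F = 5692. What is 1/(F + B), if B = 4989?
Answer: 1/2143 ≈ 0.00046664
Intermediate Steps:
F = -2846 (F = -½*5692 = -2846)
1/(F + B) = 1/(-2846 + 4989) = 1/2143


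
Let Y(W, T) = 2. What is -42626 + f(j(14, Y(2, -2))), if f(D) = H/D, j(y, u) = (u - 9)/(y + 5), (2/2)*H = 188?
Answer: -301954/7 ≈ -43136.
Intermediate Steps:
H = 188
j(y, u) = (-9 + u)/(5 + y)
f(D) = 188/D
-42626 + f(j(14, Y(2, -2))) = -42626 + 188/(((-9 + 2)/(5 + 14))) = -42626 + 188/((-7/19)) = -42626 + 188/(((1/19)*(-7))) = -42626 + 188/(-7/19) = -42626 + 188*(-19/7) = -42626 - 3572/7 = -301954/7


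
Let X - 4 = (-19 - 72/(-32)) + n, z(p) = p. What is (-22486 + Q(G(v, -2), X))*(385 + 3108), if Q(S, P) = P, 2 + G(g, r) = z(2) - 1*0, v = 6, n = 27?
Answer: -313975291/4 ≈ -7.8494e+7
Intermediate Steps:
G(g, r) = 0 (G(g, r) = -2 + (2 - 1*0) = -2 + (2 + 0) = -2 + 2 = 0)
X = 57/4 (X = 4 + ((-19 - 72/(-32)) + 27) = 4 + ((-19 - 72*(-1/32)) + 27) = 4 + ((-19 + 9/4) + 27) = 4 + (-67/4 + 27) = 4 + 41/4 = 57/4 ≈ 14.250)
(-22486 + Q(G(v, -2), X))*(385 + 3108) = (-22486 + 57/4)*(385 + 3108) = -89887/4*3493 = -313975291/4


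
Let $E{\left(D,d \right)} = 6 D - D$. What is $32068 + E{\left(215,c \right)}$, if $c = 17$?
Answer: $33143$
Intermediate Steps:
$E{\left(D,d \right)} = 5 D$
$32068 + E{\left(215,c \right)} = 32068 + 5 \cdot 215 = 32068 + 1075 = 33143$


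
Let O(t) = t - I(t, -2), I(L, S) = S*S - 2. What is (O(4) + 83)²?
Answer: 7225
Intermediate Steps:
I(L, S) = -2 + S² (I(L, S) = S² - 2 = -2 + S²)
O(t) = -2 + t (O(t) = t - (-2 + (-2)²) = t - (-2 + 4) = t - 1*2 = t - 2 = -2 + t)
(O(4) + 83)² = ((-2 + 4) + 83)² = (2 + 83)² = 85² = 7225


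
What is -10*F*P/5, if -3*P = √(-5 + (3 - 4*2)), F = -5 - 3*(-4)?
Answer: 14*I*√10/3 ≈ 14.757*I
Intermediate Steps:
F = 7 (F = -5 + 12 = 7)
P = -I*√10/3 (P = -√(-5 + (3 - 4*2))/3 = -√(-5 + (3 - 8))/3 = -√(-5 - 5)/3 = -I*√10/3 ≈ -1.0541*I)
-10*F*P/5 = -10*7*(-I*√10/3)/5 = -10*(-7*I*√10/3)/5 = -(-14)*I*√10/3 = 14*I*√10/3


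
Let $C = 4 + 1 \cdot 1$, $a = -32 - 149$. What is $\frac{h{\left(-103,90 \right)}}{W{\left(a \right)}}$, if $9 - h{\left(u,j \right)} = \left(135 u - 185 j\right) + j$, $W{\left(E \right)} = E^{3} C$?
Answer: $- \frac{30474}{29648705} \approx -0.0010278$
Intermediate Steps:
$a = -181$
$C = 5$ ($C = 4 + 1 = 5$)
$W{\left(E \right)} = 5 E^{3}$ ($W{\left(E \right)} = E^{3} \cdot 5 = 5 E^{3}$)
$h{\left(u,j \right)} = 9 - 135 u + 184 j$ ($h{\left(u,j \right)} = 9 - \left(\left(135 u - 185 j\right) + j\right) = 9 - \left(\left(- 185 j + 135 u\right) + j\right) = 9 - \left(- 184 j + 135 u\right) = 9 + \left(- 135 u + 184 j\right) = 9 - 135 u + 184 j$)
$\frac{h{\left(-103,90 \right)}}{W{\left(a \right)}} = \frac{9 - -13905 + 184 \cdot 90}{5 \left(-181\right)^{3}} = \frac{9 + 13905 + 16560}{5 \left(-5929741\right)} = \frac{30474}{-29648705} = 30474 \left(- \frac{1}{29648705}\right) = - \frac{30474}{29648705}$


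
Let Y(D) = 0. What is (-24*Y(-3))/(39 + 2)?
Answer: 0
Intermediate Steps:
(-24*Y(-3))/(39 + 2) = (-24*0)/(39 + 2) = 0/41 = 0*(1/41) = 0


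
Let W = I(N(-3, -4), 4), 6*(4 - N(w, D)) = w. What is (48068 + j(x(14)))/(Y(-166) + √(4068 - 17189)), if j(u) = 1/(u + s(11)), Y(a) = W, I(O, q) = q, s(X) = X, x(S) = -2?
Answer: 1730452/118233 - 432613*I*√13121/118233 ≈ 14.636 - 419.13*I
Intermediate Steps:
N(w, D) = 4 - w/6
W = 4
Y(a) = 4
j(u) = 1/(11 + u) (j(u) = 1/(u + 11) = 1/(11 + u))
(48068 + j(x(14)))/(Y(-166) + √(4068 - 17189)) = (48068 + 1/(11 - 2))/(4 + √(4068 - 17189)) = (48068 + 1/9)/(4 + √(-13121)) = (48068 + ⅑)/(4 + I*√13121) = 432613/(9*(4 + I*√13121))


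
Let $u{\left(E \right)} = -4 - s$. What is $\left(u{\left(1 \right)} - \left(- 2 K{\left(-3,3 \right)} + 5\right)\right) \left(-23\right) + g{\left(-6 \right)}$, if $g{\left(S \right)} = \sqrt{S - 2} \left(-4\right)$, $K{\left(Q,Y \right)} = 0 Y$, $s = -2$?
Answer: $161 - 8 i \sqrt{2} \approx 161.0 - 11.314 i$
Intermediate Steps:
$u{\left(E \right)} = -2$ ($u{\left(E \right)} = -4 - -2 = -4 + 2 = -2$)
$K{\left(Q,Y \right)} = 0$
$g{\left(S \right)} = - 4 \sqrt{-2 + S}$ ($g{\left(S \right)} = \sqrt{-2 + S} \left(-4\right) = - 4 \sqrt{-2 + S}$)
$\left(u{\left(1 \right)} - \left(- 2 K{\left(-3,3 \right)} + 5\right)\right) \left(-23\right) + g{\left(-6 \right)} = \left(-2 - \left(\left(-2\right) 0 + 5\right)\right) \left(-23\right) - 4 \sqrt{-2 - 6} = \left(-2 - \left(0 + 5\right)\right) \left(-23\right) - 4 \sqrt{-8} = \left(-2 - 5\right) \left(-23\right) - 4 \cdot 2 i \sqrt{2} = \left(-2 - 5\right) \left(-23\right) - 8 i \sqrt{2} = \left(-7\right) \left(-23\right) - 8 i \sqrt{2} = 161 - 8 i \sqrt{2}$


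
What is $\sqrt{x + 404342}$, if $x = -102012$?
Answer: $7 \sqrt{6170} \approx 549.85$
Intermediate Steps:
$\sqrt{x + 404342} = \sqrt{-102012 + 404342} = \sqrt{302330} = 7 \sqrt{6170}$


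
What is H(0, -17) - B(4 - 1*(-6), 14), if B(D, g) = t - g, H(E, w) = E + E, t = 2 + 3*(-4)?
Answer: 24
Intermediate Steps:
t = -10 (t = 2 - 12 = -10)
H(E, w) = 2*E
B(D, g) = -10 - g
H(0, -17) - B(4 - 1*(-6), 14) = 2*0 - (-10 - 1*14) = 0 - (-10 - 14) = 0 - 1*(-24) = 0 + 24 = 24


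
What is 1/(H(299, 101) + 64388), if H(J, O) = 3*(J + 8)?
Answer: 1/65309 ≈ 1.5312e-5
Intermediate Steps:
H(J, O) = 24 + 3*J (H(J, O) = 3*(8 + J) = 24 + 3*J)
1/(H(299, 101) + 64388) = 1/((24 + 3*299) + 64388) = 1/((24 + 897) + 64388) = 1/(921 + 64388) = 1/65309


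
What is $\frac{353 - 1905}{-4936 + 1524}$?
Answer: $\frac{388}{853} \approx 0.45486$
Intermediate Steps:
$\frac{353 - 1905}{-4936 + 1524} = - \frac{1552}{-3412} = \left(-1552\right) \left(- \frac{1}{3412}\right) = \frac{388}{853}$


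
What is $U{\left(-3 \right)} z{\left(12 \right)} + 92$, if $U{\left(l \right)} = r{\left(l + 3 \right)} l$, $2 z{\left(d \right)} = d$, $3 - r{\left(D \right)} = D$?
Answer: $38$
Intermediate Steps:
$r{\left(D \right)} = 3 - D$
$z{\left(d \right)} = \frac{d}{2}$
$U{\left(l \right)} = - l^{2}$ ($U{\left(l \right)} = \left(3 - \left(l + 3\right)\right) l = \left(3 - \left(3 + l\right)\right) l = - l l = - l^{2}$)
$U{\left(-3 \right)} z{\left(12 \right)} + 92 = - \left(-3\right)^{2} \cdot \frac{1}{2} \cdot 12 + 92 = \left(-1\right) 9 \cdot 6 + 92 = \left(-9\right) 6 + 92 = -54 + 92 = 38$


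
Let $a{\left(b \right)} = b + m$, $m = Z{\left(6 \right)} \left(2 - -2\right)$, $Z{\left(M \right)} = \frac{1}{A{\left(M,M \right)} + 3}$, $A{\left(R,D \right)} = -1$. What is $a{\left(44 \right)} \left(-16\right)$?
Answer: $-736$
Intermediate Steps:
$Z{\left(M \right)} = \frac{1}{2}$ ($Z{\left(M \right)} = \frac{1}{-1 + 3} = \frac{1}{2}$)
$m = 2$ ($m = \frac{2 - -2}{2} = \frac{2 + 2}{2} = \frac{1}{2} \cdot 4 = 2$)
$a{\left(b \right)} = 2 + b$ ($a{\left(b \right)} = b + 2 = 2 + b$)
$a{\left(44 \right)} \left(-16\right) = \left(2 + 44\right) \left(-16\right) = 46 \left(-16\right) = -736$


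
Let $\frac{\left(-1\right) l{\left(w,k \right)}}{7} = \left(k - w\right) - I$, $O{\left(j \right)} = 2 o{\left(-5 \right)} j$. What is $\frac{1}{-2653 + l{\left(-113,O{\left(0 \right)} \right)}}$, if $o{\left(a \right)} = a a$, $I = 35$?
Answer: $- \frac{1}{3199} \approx -0.0003126$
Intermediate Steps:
$o{\left(a \right)} = a^{2}$
$O{\left(j \right)} = 50 j$ ($O{\left(j \right)} = 2 \left(-5\right)^{2} j = 2 \cdot 25 j = 50 j$)
$l{\left(w,k \right)} = 245 - 7 k + 7 w$ ($l{\left(w,k \right)} = - 7 \left(\left(k - w\right) - 35\right) = - 7 \left(-35 + k - w\right) = 245 - 7 k + 7 w$)
$\frac{1}{-2653 + l{\left(-113,O{\left(0 \right)} \right)}} = \frac{1}{-2653 + \left(245 - 7 \cdot 50 \cdot 0 + 7 \left(-113\right)\right)} = \frac{1}{-2653 - 546} = \frac{1}{-3199} = - \frac{1}{3199}$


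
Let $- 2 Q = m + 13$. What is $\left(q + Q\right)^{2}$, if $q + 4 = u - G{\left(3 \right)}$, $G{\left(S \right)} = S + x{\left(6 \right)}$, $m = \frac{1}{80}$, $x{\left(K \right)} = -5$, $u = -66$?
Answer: $\frac{142110241}{25600} \approx 5551.2$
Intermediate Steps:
$m = \frac{1}{80} \approx 0.0125$
$G{\left(S \right)} = -5 + S$ ($G{\left(S \right)} = S - 5 = -5 + S$)
$Q = - \frac{1041}{160}$ ($Q = - \frac{\frac{1}{80} + 13}{2} = \left(- \frac{1}{2}\right) \frac{1041}{80} = - \frac{1041}{160} \approx -6.5062$)
$q = -68$ ($q = -4 - 64 = -68$)
$\left(q + Q\right)^{2} = \left(-68 - \frac{1041}{160}\right)^{2} = \left(- \frac{11921}{160}\right)^{2} = \frac{142110241}{25600}$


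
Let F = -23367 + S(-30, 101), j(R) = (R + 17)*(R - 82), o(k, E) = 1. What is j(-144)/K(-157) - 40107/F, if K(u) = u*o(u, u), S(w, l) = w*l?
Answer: -250449965/1381443 ≈ -181.30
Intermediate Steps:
S(w, l) = l*w
K(u) = u (K(u) = u*1 = u)
j(R) = (-82 + R)*(17 + R) (j(R) = (17 + R)*(-82 + R) = (-82 + R)*(17 + R))
F = -26397 (F = -23367 + 101*(-30) = -23367 - 3030 = -26397)
j(-144)/K(-157) - 40107/F = (-1394 + (-144)**2 - 65*(-144))/(-157) - 40107/(-26397) = (-1394 + 20736 + 9360)*(-1/157) - 40107*(-1/26397) = 28702*(-1/157) + 13369/8799 = -28702/157 + 13369/8799 = -250449965/1381443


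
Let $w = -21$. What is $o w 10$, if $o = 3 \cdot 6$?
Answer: $-3780$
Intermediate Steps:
$o = 18$
$o w 10 = 18 \left(-21\right) 10 = \left(-378\right) 10 = -3780$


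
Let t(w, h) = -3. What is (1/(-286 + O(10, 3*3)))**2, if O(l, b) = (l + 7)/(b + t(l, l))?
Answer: 36/2886601 ≈ 1.2471e-5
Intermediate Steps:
O(l, b) = (7 + l)/(-3 + b) (O(l, b) = (l + 7)/(b - 3) = (7 + l)/(-3 + b))
(1/(-286 + O(10, 3*3)))**2 = (1/(-286 + (7 + 10)/(-3 + 3*3)))**2 = (1/(-286 + 17/(-3 + 9)))**2 = (1/(-286 + 17/6))**2 = (1/(-1699/6))**2 = (-6/1699)**2 = 36/2886601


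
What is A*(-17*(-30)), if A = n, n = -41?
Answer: -20910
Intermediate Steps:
A = -41
A*(-17*(-30)) = -(-697)*(-30) = -41*510 = -20910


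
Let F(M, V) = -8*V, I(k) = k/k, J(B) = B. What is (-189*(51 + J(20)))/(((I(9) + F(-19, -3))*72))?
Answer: -1491/200 ≈ -7.4550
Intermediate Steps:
I(k) = 1
(-189*(51 + J(20)))/(((I(9) + F(-19, -3))*72)) = (-189*(51 + 20))/(((1 - 8*(-3))*72)) = (-189*71)/(((1 + 24)*72)) = -13419/(25*72) = -13419/1800 = -13419*1/1800 = -1491/200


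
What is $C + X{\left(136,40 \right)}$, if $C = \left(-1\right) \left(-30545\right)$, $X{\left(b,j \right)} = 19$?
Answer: $30564$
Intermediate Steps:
$C = 30545$
$C + X{\left(136,40 \right)} = 30545 + 19 = 30564$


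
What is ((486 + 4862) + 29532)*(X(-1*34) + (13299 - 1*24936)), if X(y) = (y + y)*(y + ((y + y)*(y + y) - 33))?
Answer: -11214373440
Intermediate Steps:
X(y) = 2*y*(-33 + y + 4*y²) (X(y) = (2*y)*(y + ((2*y)*(2*y) - 33)) = (2*y)*(y + (4*y² - 33)) = (2*y)*(y + (-33 + 4*y²)) = (2*y)*(-33 + y + 4*y²) = 2*y*(-33 + y + 4*y²))
((486 + 4862) + 29532)*(X(-1*34) + (13299 - 1*24936)) = ((486 + 4862) + 29532)*(2*(-1*34)*(-33 - 1*34 + 4*(-1*34)²) + (13299 - 1*24936)) = (5348 + 29532)*(2*(-34)*(-33 - 34 + 4*(-34)²) + (13299 - 24936)) = 34880*(2*(-34)*(-33 - 34 + 4*1156) - 11637) = 34880*(2*(-34)*(-33 - 34 + 4624) - 11637) = 34880*(2*(-34)*4557 - 11637) = 34880*(-309876 - 11637) = 34880*(-321513) = -11214373440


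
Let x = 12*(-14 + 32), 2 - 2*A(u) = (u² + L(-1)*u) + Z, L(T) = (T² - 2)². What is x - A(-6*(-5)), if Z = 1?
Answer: 1361/2 ≈ 680.50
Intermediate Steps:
L(T) = (-2 + T²)²
A(u) = ½ - u/2 - u²/2 (A(u) = 1 - ((u² + (-2 + (-1)²)²*u) + 1)/2 = 1 - ((u² + (-2 + 1)²*u) + 1)/2 = 1 - ((u² + (-1)²*u) + 1)/2 = 1 - ((u² + 1*u) + 1)/2 = 1 - ((u² + u) + 1)/2 = 1 - ((u + u²) + 1)/2 = 1 - (1 + u + u²)/2 = 1 + (-½ - u/2 - u²/2) = ½ - u/2 - u²/2)
x = 216 (x = 12*18 = 216)
x - A(-6*(-5)) = 216 - (½ - (-3)*(-5) - (-6*(-5))²/2) = 216 - (½ - ½*30 - ½*30²) = 216 - (½ - 15 - ½*900) = 216 - (½ - 15 - 450) = 216 - 1*(-929/2) = 216 + 929/2 = 1361/2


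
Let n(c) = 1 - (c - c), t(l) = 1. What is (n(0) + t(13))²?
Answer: 4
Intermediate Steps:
n(c) = 1 (n(c) = 1 - 1*0 = 1 + 0 = 1)
(n(0) + t(13))² = (1 + 1)² = 2² = 4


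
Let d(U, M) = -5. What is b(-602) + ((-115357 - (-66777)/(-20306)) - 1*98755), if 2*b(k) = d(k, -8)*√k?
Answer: -4347825049/20306 - 5*I*√602/2 ≈ -2.1412e+5 - 61.339*I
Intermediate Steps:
b(k) = -5*√k/2 (b(k) = (-5*√k)/2 = -5*√k/2)
b(-602) + ((-115357 - (-66777)/(-20306)) - 1*98755) = -5*I*√602/2 + ((-115357 - (-66777)/(-20306)) - 1*98755) = -5*I*√602/2 + ((-115357 - (-66777)*(-1)/20306) - 98755) = -5*I*√602/2 + ((-115357 - 1*66777/20306) - 98755) = -5*I*√602/2 + ((-115357 - 66777/20306) - 98755) = -5*I*√602/2 + (-2342506019/20306 - 98755) = -5*I*√602/2 - 4347825049/20306 = -4347825049/20306 - 5*I*√602/2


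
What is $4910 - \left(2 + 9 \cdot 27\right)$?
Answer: $4665$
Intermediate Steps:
$4910 - \left(2 + 9 \cdot 27\right) = 4910 - \left(2 + 243\right) = 4910 - 245 = 4665$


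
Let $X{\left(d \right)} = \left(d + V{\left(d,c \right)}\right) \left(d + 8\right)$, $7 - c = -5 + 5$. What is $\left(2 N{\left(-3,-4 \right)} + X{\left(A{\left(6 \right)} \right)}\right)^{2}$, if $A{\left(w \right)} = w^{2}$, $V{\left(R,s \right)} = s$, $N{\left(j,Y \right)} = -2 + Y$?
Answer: $3534400$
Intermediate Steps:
$c = 7$ ($c = 7 - \left(-5 + 5\right) = 7 - 0 = 7 + 0 = 7$)
$X{\left(d \right)} = \left(7 + d\right) \left(8 + d\right)$ ($X{\left(d \right)} = \left(d + 7\right) \left(d + 8\right) = \left(7 + d\right) \left(8 + d\right)$)
$\left(2 N{\left(-3,-4 \right)} + X{\left(A{\left(6 \right)} \right)}\right)^{2} = \left(2 \left(-2 - 4\right) + \left(56 + \left(6^{2}\right)^{2} + 15 \cdot 6^{2}\right)\right)^{2} = \left(2 \left(-6\right) + \left(56 + 36^{2} + 15 \cdot 36\right)\right)^{2} = \left(-12 + \left(56 + 1296 + 540\right)\right)^{2} = \left(-12 + 1892\right)^{2} = 1880^{2} = 3534400$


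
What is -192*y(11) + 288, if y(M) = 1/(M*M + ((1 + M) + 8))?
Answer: 13472/47 ≈ 286.64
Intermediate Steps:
y(M) = 1/(9 + M + M**2) (y(M) = 1/(M**2 + (9 + M)) = 1/(9 + M + M**2))
-192*y(11) + 288 = -192/(9 + 11 + 11**2) + 288 = -192/(9 + 11 + 121) + 288 = -192/141 + 288 = -192*1/141 + 288 = -64/47 + 288 = 13472/47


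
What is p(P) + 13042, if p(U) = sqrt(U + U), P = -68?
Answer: 13042 + 2*I*sqrt(34) ≈ 13042.0 + 11.662*I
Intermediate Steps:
p(U) = sqrt(2)*sqrt(U) (p(U) = sqrt(2*U) = sqrt(2)*sqrt(U))
p(P) + 13042 = sqrt(2)*sqrt(-68) + 13042 = sqrt(2)*(2*I*sqrt(17)) + 13042 = 2*I*sqrt(34) + 13042 = 13042 + 2*I*sqrt(34)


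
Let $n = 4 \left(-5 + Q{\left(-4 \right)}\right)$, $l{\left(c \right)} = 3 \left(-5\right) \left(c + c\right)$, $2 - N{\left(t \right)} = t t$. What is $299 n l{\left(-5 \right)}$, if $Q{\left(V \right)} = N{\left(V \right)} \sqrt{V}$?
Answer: $-897000 - 5023200 i \approx -8.97 \cdot 10^{5} - 5.0232 \cdot 10^{6} i$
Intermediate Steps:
$N{\left(t \right)} = 2 - t^{2}$ ($N{\left(t \right)} = 2 - t t = 2 - t^{2}$)
$Q{\left(V \right)} = \sqrt{V} \left(2 - V^{2}\right)$ ($Q{\left(V \right)} = \left(2 - V^{2}\right) \sqrt{V} = \sqrt{V} \left(2 - V^{2}\right)$)
$l{\left(c \right)} = - 30 c$ ($l{\left(c \right)} = - 15 \cdot 2 c = - 30 c$)
$n = -20 - 112 i$ ($n = 4 \left(-5 + \sqrt{-4} \left(2 - \left(-4\right)^{2}\right)\right) = 4 \left(-5 + 2 i \left(2 - 16\right)\right) = 4 \left(-5 + 2 i \left(-14\right)\right) = 4 \left(-5 - 28 i\right) = -20 - 112 i \approx -20.0 - 112.0 i$)
$299 n l{\left(-5 \right)} = 299 \left(-20 - 112 i\right) \left(\left(-30\right) \left(-5\right)\right) = 299 \left(-20 - 112 i\right) 150 = 299 \left(-3000 - 16800 i\right) = -897000 - 5023200 i$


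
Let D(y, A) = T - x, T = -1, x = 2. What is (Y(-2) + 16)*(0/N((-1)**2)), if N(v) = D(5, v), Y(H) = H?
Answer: 0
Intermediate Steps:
D(y, A) = -3 (D(y, A) = -1 - 1*2 = -1 - 2 = -3)
N(v) = -3
(Y(-2) + 16)*(0/N((-1)**2)) = (-2 + 16)*(0/(-3)) = 14*(0*(-1/3)) = 14*0 = 0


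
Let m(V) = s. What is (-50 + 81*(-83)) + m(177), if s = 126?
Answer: -6647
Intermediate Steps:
m(V) = 126
(-50 + 81*(-83)) + m(177) = (-50 + 81*(-83)) + 126 = (-50 - 6723) + 126 = -6773 + 126 = -6647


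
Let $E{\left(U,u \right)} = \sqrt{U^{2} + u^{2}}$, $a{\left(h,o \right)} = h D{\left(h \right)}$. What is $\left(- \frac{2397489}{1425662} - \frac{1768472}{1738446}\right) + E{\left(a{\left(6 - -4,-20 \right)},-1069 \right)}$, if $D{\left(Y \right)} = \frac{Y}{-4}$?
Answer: $- \frac{3344574245279}{1239218200626} + \sqrt{1143386} \approx 1066.6$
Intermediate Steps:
$D{\left(Y \right)} = - \frac{Y}{4}$ ($D{\left(Y \right)} = Y \left(- \frac{1}{4}\right) = - \frac{Y}{4}$)
$a{\left(h,o \right)} = - \frac{h^{2}}{4}$ ($a{\left(h,o \right)} = h \left(- \frac{h}{4}\right) = - \frac{h^{2}}{4}$)
$\left(- \frac{2397489}{1425662} - \frac{1768472}{1738446}\right) + E{\left(a{\left(6 - -4,-20 \right)},-1069 \right)} = \left(- \frac{2397489}{1425662} - \frac{1768472}{1738446}\right) + \sqrt{\left(- \frac{\left(6 - -4\right)^{2}}{4}\right)^{2} + \left(-1069\right)^{2}} = \left(\left(-2397489\right) \frac{1}{1425662} - \frac{884236}{869223}\right) + \sqrt{\left(- \frac{\left(6 + 4\right)^{2}}{4}\right)^{2} + 1142761} = \left(- \frac{2397489}{1425662} - \frac{884236}{869223}\right) + \sqrt{\left(- \frac{10^{2}}{4}\right)^{2} + 1142761} = - \frac{3344574245279}{1239218200626} + \sqrt{\left(\left(- \frac{1}{4}\right) 100\right)^{2} + 1142761} = - \frac{3344574245279}{1239218200626} + \sqrt{\left(-25\right)^{2} + 1142761} = - \frac{3344574245279}{1239218200626} + \sqrt{625 + 1142761} = - \frac{3344574245279}{1239218200626} + \sqrt{1143386}$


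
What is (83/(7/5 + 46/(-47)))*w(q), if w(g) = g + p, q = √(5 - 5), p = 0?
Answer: 0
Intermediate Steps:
q = 0 (q = √0 = 0)
w(g) = g (w(g) = g + 0 = g)
(83/(7/5 + 46/(-47)))*w(q) = (83/(7/5 + 46/(-47)))*0 = (83/(7*(⅕) + 46*(-1/47)))*0 = (83/(7/5 - 46/47))*0 = (83/(99/235))*0 = (83*(235/99))*0 = (19505/99)*0 = 0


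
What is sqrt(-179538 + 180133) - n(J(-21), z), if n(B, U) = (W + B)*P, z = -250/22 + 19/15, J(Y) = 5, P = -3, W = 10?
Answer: 45 + sqrt(595) ≈ 69.393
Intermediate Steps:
z = -1666/165 (z = -250*1/22 + 19*(1/15) = -125/11 + 19/15 = -1666/165 ≈ -10.097)
n(B, U) = -30 - 3*B (n(B, U) = (10 + B)*(-3) = -30 - 3*B)
sqrt(-179538 + 180133) - n(J(-21), z) = sqrt(-179538 + 180133) - (-30 - 3*5) = sqrt(595) - (-30 - 15) = sqrt(595) - 1*(-45) = sqrt(595) + 45 = 45 + sqrt(595)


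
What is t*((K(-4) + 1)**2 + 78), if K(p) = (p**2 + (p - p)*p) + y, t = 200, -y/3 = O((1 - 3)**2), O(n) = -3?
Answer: 150800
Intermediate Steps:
y = 9 (y = -3*(-3) = 9)
K(p) = 9 + p**2 (K(p) = (p**2 + (p - p)*p) + 9 = (p**2 + 0*p) + 9 = (p**2 + 0) + 9 = p**2 + 9 = 9 + p**2)
t*((K(-4) + 1)**2 + 78) = 200*(((9 + (-4)**2) + 1)**2 + 78) = 200*(((9 + 16) + 1)**2 + 78) = 200*((25 + 1)**2 + 78) = 200*(26**2 + 78) = 200*(676 + 78) = 200*754 = 150800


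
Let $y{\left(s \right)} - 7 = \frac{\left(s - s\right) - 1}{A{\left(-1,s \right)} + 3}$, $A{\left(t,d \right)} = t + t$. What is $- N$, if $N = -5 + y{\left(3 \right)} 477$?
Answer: $-2857$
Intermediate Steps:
$A{\left(t,d \right)} = 2 t$
$y{\left(s \right)} = 6$ ($y{\left(s \right)} = 7 + \frac{\left(s - s\right) - 1}{2 \left(-1\right) + 3} = 7 + \frac{0 - 1}{-2 + 3} = 7 - 1^{-1} = 7 - 1 = 6$)
$N = 2857$ ($N = -5 + 6 \cdot 477 = -5 + 2862 = 2857$)
$- N = \left(-1\right) 2857 = -2857$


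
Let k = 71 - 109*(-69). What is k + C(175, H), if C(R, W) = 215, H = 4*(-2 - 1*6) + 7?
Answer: 7807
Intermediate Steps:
H = -25 (H = 4*(-2 - 6) + 7 = 4*(-8) + 7 = -32 + 7 = -25)
k = 7592 (k = 71 + 7521 = 7592)
k + C(175, H) = 7592 + 215 = 7807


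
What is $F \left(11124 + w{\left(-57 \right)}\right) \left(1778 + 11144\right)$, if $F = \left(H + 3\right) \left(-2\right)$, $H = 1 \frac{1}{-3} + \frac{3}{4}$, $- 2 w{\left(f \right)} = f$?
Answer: $- \frac{1969538935}{2} \approx -9.8477 \cdot 10^{8}$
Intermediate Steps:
$w{\left(f \right)} = - \frac{f}{2}$
$H = \frac{5}{12}$ ($H = 1 \left(- \frac{1}{3}\right) + 3 \cdot \frac{1}{4} = - \frac{1}{3} + \frac{3}{4} = \frac{5}{12} \approx 0.41667$)
$F = - \frac{41}{6}$ ($F = \left(\frac{5}{12} + 3\right) \left(-2\right) = \frac{41}{12} \left(-2\right) = - \frac{41}{6} \approx -6.8333$)
$F \left(11124 + w{\left(-57 \right)}\right) \left(1778 + 11144\right) = - \frac{41 \left(11124 - - \frac{57}{2}\right) \left(1778 + 11144\right)}{6} = - \frac{41 \left(11124 + \frac{57}{2}\right) 12922}{6} = - \frac{41 \cdot \frac{22305}{2} \cdot 12922}{6} = \left(- \frac{41}{6}\right) 144112605 = - \frac{1969538935}{2}$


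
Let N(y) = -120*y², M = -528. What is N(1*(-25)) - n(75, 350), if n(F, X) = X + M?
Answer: -74822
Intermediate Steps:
n(F, X) = -528 + X (n(F, X) = X - 528 = -528 + X)
N(1*(-25)) - n(75, 350) = -120*(1*(-25))² - (-528 + 350) = -120*(-25)² - 1*(-178) = -120*625 + 178 = -75000 + 178 = -74822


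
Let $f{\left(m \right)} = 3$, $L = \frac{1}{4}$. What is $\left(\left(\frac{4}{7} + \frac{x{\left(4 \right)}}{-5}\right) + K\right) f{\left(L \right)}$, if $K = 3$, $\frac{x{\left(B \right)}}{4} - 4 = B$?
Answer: $- \frac{297}{35} \approx -8.4857$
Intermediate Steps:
$L = \frac{1}{4} \approx 0.25$
$x{\left(B \right)} = 16 + 4 B$
$\left(\left(\frac{4}{7} + \frac{x{\left(4 \right)}}{-5}\right) + K\right) f{\left(L \right)} = \left(\left(\frac{4}{7} + \frac{16 + 4 \cdot 4}{-5}\right) + 3\right) 3 = \left(\left(4 \cdot \frac{1}{7} + \left(16 + 16\right) \left(- \frac{1}{5}\right)\right) + 3\right) 3 = \left(\left(\frac{4}{7} + 32 \left(- \frac{1}{5}\right)\right) + 3\right) 3 = \left(\left(\frac{4}{7} - \frac{32}{5}\right) + 3\right) 3 = \left(- \frac{204}{35} + 3\right) 3 = \left(- \frac{99}{35}\right) 3 = - \frac{297}{35}$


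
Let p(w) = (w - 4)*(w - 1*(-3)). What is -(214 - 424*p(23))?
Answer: 209242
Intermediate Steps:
p(w) = (-4 + w)*(3 + w) (p(w) = (-4 + w)*(w + 3) = (-4 + w)*(3 + w))
-(214 - 424*p(23)) = -(214 - 424*(-12 + 23² - 1*23)) = -(214 - 424*(-12 + 529 - 23)) = -(214 - 424*494) = -(214 - 209456) = -1*(-209242) = 209242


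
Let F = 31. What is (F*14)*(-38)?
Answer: -16492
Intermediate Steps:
(F*14)*(-38) = (31*14)*(-38) = 434*(-38) = -16492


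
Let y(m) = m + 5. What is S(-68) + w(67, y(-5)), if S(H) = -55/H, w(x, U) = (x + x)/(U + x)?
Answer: 191/68 ≈ 2.8088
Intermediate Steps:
y(m) = 5 + m
w(x, U) = 2*x/(U + x) (w(x, U) = (2*x)/(U + x) = 2*x/(U + x))
S(-68) + w(67, y(-5)) = -55/(-68) + 2*67/((5 - 5) + 67) = -55*(-1/68) + 2*67/(0 + 67) = 55/68 + 2*67/67 = 55/68 + 2*67*(1/67) = 55/68 + 2 = 191/68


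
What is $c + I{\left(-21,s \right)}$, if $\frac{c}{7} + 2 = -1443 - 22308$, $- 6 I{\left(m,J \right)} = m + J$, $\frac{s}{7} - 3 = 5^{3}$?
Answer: $- \frac{998501}{6} \approx -1.6642 \cdot 10^{5}$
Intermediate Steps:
$s = 896$ ($s = 21 + 7 \cdot 5^{3} = 21 + 7 \cdot 125 = 21 + 875 = 896$)
$I{\left(m,J \right)} = - \frac{J}{6} - \frac{m}{6}$ ($I{\left(m,J \right)} = - \frac{m + J}{6} = - \frac{J + m}{6} = - \frac{J}{6} - \frac{m}{6}$)
$c = -166271$ ($c = -14 + 7 \left(-1443 - 22308\right) = -14 + 7 \left(-23751\right) = -14 - 166257 = -166271$)
$c + I{\left(-21,s \right)} = -166271 - \frac{875}{6} = - \frac{998501}{6}$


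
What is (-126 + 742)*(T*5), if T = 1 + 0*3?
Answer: 3080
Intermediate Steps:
T = 1 (T = 1 + 0 = 1)
(-126 + 742)*(T*5) = (-126 + 742)*(1*5) = 616*5 = 3080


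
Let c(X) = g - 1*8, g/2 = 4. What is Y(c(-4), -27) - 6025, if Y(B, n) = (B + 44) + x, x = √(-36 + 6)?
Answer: -5981 + I*√30 ≈ -5981.0 + 5.4772*I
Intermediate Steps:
g = 8 (g = 2*4 = 8)
x = I*√30 (x = √(-30) = I*√30 ≈ 5.4772*I)
c(X) = 0 (c(X) = 8 - 1*8 = 8 - 8 = 0)
Y(B, n) = 44 + B + I*√30 (Y(B, n) = (B + 44) + I*√30 = (44 + B) + I*√30 = 44 + B + I*√30)
Y(c(-4), -27) - 6025 = (44 + 0 + I*√30) - 6025 = (44 + I*√30) - 6025 = -5981 + I*√30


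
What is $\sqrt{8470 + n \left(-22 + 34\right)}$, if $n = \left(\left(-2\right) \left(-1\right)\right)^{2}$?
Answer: $\sqrt{8518} \approx 92.293$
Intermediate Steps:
$n = 4$ ($n = 2^{2} = 4$)
$\sqrt{8470 + n \left(-22 + 34\right)} = \sqrt{8470 + 4 \left(-22 + 34\right)} = \sqrt{8470 + 4 \cdot 12} = \sqrt{8470 + 48} = \sqrt{8518}$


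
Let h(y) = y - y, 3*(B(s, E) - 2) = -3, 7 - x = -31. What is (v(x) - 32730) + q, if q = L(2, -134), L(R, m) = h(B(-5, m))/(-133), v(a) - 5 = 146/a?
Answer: -621702/19 ≈ -32721.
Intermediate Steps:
x = 38 (x = 7 - 1*(-31) = 7 + 31 = 38)
B(s, E) = 1 (B(s, E) = 2 + (1/3)*(-3) = 2 - 1 = 1)
v(a) = 5 + 146/a
h(y) = 0
L(R, m) = 0 (L(R, m) = 0/(-133) = 0*(-1/133) = 0)
q = 0
(v(x) - 32730) + q = ((5 + 146/38) - 32730) + 0 = ((5 + 146*(1/38)) - 32730) + 0 = ((5 + 73/19) - 32730) + 0 = (168/19 - 32730) + 0 = -621702/19 + 0 = -621702/19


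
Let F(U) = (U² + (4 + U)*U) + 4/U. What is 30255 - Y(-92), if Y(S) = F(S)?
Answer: 314986/23 ≈ 13695.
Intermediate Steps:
F(U) = U² + 4/U + U*(4 + U) (F(U) = (U² + U*(4 + U)) + 4/U = U² + 4/U + U*(4 + U))
Y(S) = 2*(2 + S²*(2 + S))/S
30255 - Y(-92) = 30255 - 2*(2 + (-92)²*(2 - 92))/(-92) = 30255 - 2*(-1)*(2 + 8464*(-90))/92 = 30255 - 2*(-1)*(2 - 761760)/92 = 30255 - 2*(-1)*(-761758)/92 = 30255 - 1*380879/23 = 30255 - 380879/23 = 314986/23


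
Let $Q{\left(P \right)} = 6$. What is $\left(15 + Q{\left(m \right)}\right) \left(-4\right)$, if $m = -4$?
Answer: $-84$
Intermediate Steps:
$\left(15 + Q{\left(m \right)}\right) \left(-4\right) = \left(15 + 6\right) \left(-4\right) = 21 \left(-4\right) = -84$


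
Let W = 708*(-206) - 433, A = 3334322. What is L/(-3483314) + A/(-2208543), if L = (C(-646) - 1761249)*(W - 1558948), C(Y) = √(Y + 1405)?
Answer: -6633001403453835511/7693048751502 + 1705229*√759/3483314 ≈ -8.6219e+5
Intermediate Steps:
C(Y) = √(1405 + Y)
W = -146281 (W = -145848 - 433 = -146281)
L = 3003332871021 - 1705229*√759 (L = (√(1405 - 646) - 1761249)*(-146281 - 1558948) = (√759 - 1761249)*(-1705229) = (-1761249 + √759)*(-1705229) = 3003332871021 - 1705229*√759 ≈ 3.0033e+12)
L/(-3483314) + A/(-2208543) = (3003332871021 - 1705229*√759)/(-3483314) + 3334322/(-2208543) = (3003332871021 - 1705229*√759)*(-1/3483314) + 3334322*(-1/2208543) = (-3003332871021/3483314 + 1705229*√759/3483314) - 3334322/2208543 = -6633001403453835511/7693048751502 + 1705229*√759/3483314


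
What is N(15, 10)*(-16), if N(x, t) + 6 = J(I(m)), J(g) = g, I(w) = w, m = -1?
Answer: 112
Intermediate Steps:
N(x, t) = -7 (N(x, t) = -6 - 1 = -7)
N(15, 10)*(-16) = -7*(-16) = 112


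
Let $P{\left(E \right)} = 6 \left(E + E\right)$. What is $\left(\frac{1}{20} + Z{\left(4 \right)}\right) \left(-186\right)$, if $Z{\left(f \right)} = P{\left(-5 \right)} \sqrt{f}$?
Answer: $\frac{223107}{10} \approx 22311.0$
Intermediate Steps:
$P{\left(E \right)} = 12 E$ ($P{\left(E \right)} = 6 \cdot 2 E = 12 E$)
$Z{\left(f \right)} = - 60 \sqrt{f}$ ($Z{\left(f \right)} = 12 \left(-5\right) \sqrt{f} = - 60 \sqrt{f}$)
$\left(\frac{1}{20} + Z{\left(4 \right)}\right) \left(-186\right) = \left(\frac{1}{20} - 60 \sqrt{4}\right) \left(-186\right) = \left(\frac{1}{20} - 120\right) \left(-186\right) = \left(- \frac{2399}{20}\right) \left(-186\right) = \frac{223107}{10}$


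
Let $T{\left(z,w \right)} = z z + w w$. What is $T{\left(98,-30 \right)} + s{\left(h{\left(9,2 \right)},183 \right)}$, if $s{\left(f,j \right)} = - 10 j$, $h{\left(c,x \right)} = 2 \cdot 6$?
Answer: $8674$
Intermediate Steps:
$h{\left(c,x \right)} = 12$
$T{\left(z,w \right)} = w^{2} + z^{2}$ ($T{\left(z,w \right)} = z^{2} + w^{2} = w^{2} + z^{2}$)
$T{\left(98,-30 \right)} + s{\left(h{\left(9,2 \right)},183 \right)} = \left(\left(-30\right)^{2} + 98^{2}\right) - 1830 = \left(900 + 9604\right) - 1830 = 10504 - 1830 = 8674$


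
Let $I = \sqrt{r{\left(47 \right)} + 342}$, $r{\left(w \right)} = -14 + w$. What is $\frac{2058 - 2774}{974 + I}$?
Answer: $- \frac{697384}{948301} + \frac{3580 \sqrt{15}}{948301} \approx -0.72078$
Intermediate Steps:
$I = 5 \sqrt{15}$ ($I = \sqrt{\left(-14 + 47\right) + 342} = \sqrt{33 + 342} = \sqrt{375} = 5 \sqrt{15} \approx 19.365$)
$\frac{2058 - 2774}{974 + I} = \frac{2058 - 2774}{974 + 5 \sqrt{15}} = - \frac{716}{974 + 5 \sqrt{15}}$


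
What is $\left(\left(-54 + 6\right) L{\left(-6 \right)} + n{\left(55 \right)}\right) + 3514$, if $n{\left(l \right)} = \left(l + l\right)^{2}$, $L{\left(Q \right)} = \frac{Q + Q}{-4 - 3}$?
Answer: $\frac{108722}{7} \approx 15532.0$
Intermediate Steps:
$L{\left(Q \right)} = - \frac{2 Q}{7}$ ($L{\left(Q \right)} = \frac{2 Q}{-7} = 2 Q \left(- \frac{1}{7}\right) = - \frac{2 Q}{7}$)
$n{\left(l \right)} = 4 l^{2}$ ($n{\left(l \right)} = \left(2 l\right)^{2} = 4 l^{2}$)
$\left(\left(-54 + 6\right) L{\left(-6 \right)} + n{\left(55 \right)}\right) + 3514 = \left(\left(-54 + 6\right) \left(\left(- \frac{2}{7}\right) \left(-6\right)\right) + 4 \cdot 55^{2}\right) + 3514 = \left(\left(-48\right) \frac{12}{7} + 4 \cdot 3025\right) + 3514 = \left(- \frac{576}{7} + 12100\right) + 3514 = \frac{84124}{7} + 3514 = \frac{108722}{7}$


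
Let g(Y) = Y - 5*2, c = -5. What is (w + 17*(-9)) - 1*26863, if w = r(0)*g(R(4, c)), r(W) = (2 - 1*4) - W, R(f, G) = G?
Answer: -26986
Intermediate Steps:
r(W) = -2 - W (r(W) = (2 - 4) - W = -2 - W)
g(Y) = -10 + Y (g(Y) = Y - 10 = -10 + Y)
w = 30 (w = (-2 - 1*0)*(-10 - 5) = (-2 + 0)*(-15) = -2*(-15) = 30)
(w + 17*(-9)) - 1*26863 = (30 + 17*(-9)) - 1*26863 = (30 - 153) - 26863 = -123 - 26863 = -26986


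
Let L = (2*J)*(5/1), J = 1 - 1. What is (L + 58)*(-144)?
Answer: -8352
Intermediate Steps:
J = 0
L = 0 (L = (2*0)*(5/1) = 0*(5*1) = 0*5 = 0)
(L + 58)*(-144) = (0 + 58)*(-144) = 58*(-144) = -8352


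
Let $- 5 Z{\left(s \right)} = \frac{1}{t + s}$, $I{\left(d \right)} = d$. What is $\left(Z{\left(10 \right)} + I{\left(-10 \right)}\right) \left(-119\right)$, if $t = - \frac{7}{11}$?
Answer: $\frac{614159}{515} \approx 1192.5$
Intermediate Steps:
$t = - \frac{7}{11}$ ($t = \left(-7\right) \frac{1}{11} = - \frac{7}{11} \approx -0.63636$)
$Z{\left(s \right)} = - \frac{1}{5 \left(- \frac{7}{11} + s\right)}$
$\left(Z{\left(10 \right)} + I{\left(-10 \right)}\right) \left(-119\right) = \left(- \frac{11}{-35 + 55 \cdot 10} - 10\right) \left(-119\right) = \left(- \frac{11}{-35 + 550} - 10\right) \left(-119\right) = \left(- \frac{11}{515} - 10\right) \left(-119\right) = \left(- \frac{5161}{515}\right) \left(-119\right) = \frac{614159}{515}$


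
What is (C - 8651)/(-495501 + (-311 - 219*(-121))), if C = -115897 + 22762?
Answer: 101786/469313 ≈ 0.21688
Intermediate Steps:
C = -93135
(C - 8651)/(-495501 + (-311 - 219*(-121))) = (-93135 - 8651)/(-495501 + (-311 - 219*(-121))) = -101786/(-495501 + (-311 + 26499)) = -101786/(-495501 + 26188) = -101786/(-469313) = -101786*(-1/469313) = 101786/469313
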